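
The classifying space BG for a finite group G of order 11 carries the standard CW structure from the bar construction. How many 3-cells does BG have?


In the bar-construction CW model of BG, the n-cells are indexed by
n-tuples [g_1|...|g_n] of non-identity elements of G (degenerate
simplices with some g_i = e do not contribute cells), so there are
(|G| - 1)^n n-cells.
For dim = 3 with |G| = 11:
cells = (11 - 1)^3 = 10^3 = 1000

1000


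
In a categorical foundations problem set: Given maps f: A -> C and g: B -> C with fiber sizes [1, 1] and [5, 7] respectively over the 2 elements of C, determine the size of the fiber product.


The pullback A x_C B consists of pairs (a, b) with f(a) = g(b).
For each element c in C, the fiber product has |f^-1(c)| * |g^-1(c)| elements.
Summing over C: 1 * 5 + 1 * 7
= 5 + 7 = 12

12


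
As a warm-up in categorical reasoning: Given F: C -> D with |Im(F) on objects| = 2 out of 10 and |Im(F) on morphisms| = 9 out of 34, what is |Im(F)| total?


The image of F consists of distinct objects and distinct morphisms.
|Im(F)| on objects = 2
|Im(F)| on morphisms = 9
Total image cardinality = 2 + 9 = 11

11


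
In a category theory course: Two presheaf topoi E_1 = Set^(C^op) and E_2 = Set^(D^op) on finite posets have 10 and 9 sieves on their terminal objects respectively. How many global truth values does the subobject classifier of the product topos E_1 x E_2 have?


In a product of presheaf topoi E_1 x E_2, the subobject classifier
is Omega = Omega_1 x Omega_2 (componentwise), so
|Omega(top)| = |Omega_1(top_1)| * |Omega_2(top_2)|.
= 10 * 9 = 90.

90


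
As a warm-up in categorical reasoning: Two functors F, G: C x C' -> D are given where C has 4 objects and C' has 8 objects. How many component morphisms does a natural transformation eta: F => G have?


A natural transformation eta: F => G assigns one component morphism per
object of the domain category.
The domain is the product category C x C', so
|Ob(C x C')| = |Ob(C)| * |Ob(C')| = 4 * 8 = 32.
Therefore eta has 32 component morphisms.

32


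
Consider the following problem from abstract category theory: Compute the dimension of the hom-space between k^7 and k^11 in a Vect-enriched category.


In Vect-enriched categories, Hom(k^n, k^m) is the space of m x n matrices.
dim(Hom(k^7, k^11)) = 11 * 7 = 77

77


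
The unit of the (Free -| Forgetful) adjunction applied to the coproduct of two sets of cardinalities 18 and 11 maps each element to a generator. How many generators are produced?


The unit eta_X: X -> U(F(X)) of the Free-Forgetful adjunction
maps each element of X to a generator of F(X). For X = S + T (disjoint
union in Set), |S + T| = |S| + |T|.
Total mappings = 18 + 11 = 29.

29


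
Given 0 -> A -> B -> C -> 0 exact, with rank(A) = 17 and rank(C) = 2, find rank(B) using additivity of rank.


For a short exact sequence 0 -> A -> B -> C -> 0,
rank is additive: rank(B) = rank(A) + rank(C).
rank(B) = 17 + 2 = 19

19


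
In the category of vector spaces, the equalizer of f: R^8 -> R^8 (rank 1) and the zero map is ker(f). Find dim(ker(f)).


The equalizer of f and the zero map is ker(f).
By the rank-nullity theorem: dim(ker(f)) = dim(domain) - rank(f).
dim(ker(f)) = 8 - 1 = 7

7


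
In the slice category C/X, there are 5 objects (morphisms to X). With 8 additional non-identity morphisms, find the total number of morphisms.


In the slice category C/X, objects are morphisms to X.
Identity morphisms: 5 (one per object of C/X).
Non-identity morphisms: 8.
Total = 5 + 8 = 13

13


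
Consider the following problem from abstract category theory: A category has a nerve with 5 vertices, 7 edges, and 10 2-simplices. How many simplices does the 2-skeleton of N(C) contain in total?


The 2-skeleton of the nerve N(C) consists of simplices in dimensions 0, 1, 2:
  |N(C)_0| = 5 (objects)
  |N(C)_1| = 7 (morphisms)
  |N(C)_2| = 10 (composable pairs)
Total = 5 + 7 + 10 = 22

22


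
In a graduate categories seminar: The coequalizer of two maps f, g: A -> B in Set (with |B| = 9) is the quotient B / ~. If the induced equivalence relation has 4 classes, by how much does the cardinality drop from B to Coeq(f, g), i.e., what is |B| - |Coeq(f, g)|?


The coequalizer Coeq(f, g) = B / ~ has one element per equivalence class.
|B| = 9, |Coeq(f, g)| = 4.
|B| - |Coeq(f, g)| = 9 - 4 = 5.

5


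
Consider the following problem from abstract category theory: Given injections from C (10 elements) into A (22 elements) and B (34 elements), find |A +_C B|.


The pushout A +_C B identifies the images of C in A and B.
|A +_C B| = |A| + |B| - |C| (for injections).
= 22 + 34 - 10 = 46

46


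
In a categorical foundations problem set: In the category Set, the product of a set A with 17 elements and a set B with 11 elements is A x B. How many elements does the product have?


In Set, the product A x B is the Cartesian product.
By the universal property, |A x B| = |A| * |B|.
|A x B| = 17 * 11 = 187

187


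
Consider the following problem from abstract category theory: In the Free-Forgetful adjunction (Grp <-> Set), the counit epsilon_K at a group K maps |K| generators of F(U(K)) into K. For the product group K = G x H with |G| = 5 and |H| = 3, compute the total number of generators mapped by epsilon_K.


The counit epsilon_K: F(U(K)) -> K of the Free-Forgetful adjunction
maps |K| generators of F(U(K)) into K. For K = G x H (the product group),
|G x H| = |G| * |H|.
Total generators mapped = 5 * 3 = 15.

15


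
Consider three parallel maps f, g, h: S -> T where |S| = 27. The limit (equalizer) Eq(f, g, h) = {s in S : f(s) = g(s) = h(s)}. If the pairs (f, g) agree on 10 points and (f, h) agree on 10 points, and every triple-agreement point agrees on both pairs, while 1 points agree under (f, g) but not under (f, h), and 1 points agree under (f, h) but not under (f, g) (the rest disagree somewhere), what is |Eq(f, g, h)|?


Eq(f, g, h) is the triple-agreement set: points in S where all three
maps take the same value. Using inclusion-exclusion on the pairwise data:
Pair (f, g) agrees on 10 points; pair (f, h) on 10 points.
Points agreeing under (f, g) but not (f, h) = 1; under (f, h) but not (f, g) = 1.
Triple-agreement = agreement-in-(f, g) minus points that agree under (f, g) but not (f, h):
|Eq(f, g, h)| = 10 - 1 = 9
(cross-check via (f, h): 10 - 1 = 9.)

9


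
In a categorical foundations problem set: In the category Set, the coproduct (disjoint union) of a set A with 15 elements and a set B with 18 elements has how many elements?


In Set, the coproduct A + B is the disjoint union.
|A + B| = |A| + |B| = 15 + 18 = 33

33


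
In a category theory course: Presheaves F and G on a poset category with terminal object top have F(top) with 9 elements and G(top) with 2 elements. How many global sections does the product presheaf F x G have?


Global sections of a presheaf on a poset with terminal top satisfy
Gamma(H) ~ H(top). Presheaves admit pointwise products, so
(F x G)(top) = F(top) x G(top) (Cartesian product).
|Gamma(F x G)| = |F(top)| * |G(top)| = 9 * 2 = 18.

18


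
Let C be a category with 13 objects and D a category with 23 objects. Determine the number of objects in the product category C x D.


The product category C x D has objects that are pairs (c, d).
Number of pairs = |Ob(C)| * |Ob(D)| = 13 * 23 = 299

299


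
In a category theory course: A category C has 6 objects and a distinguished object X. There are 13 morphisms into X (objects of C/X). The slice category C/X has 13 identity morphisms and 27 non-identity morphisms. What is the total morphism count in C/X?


In the slice category C/X, objects are morphisms to X.
Identity morphisms: 13 (one per object of C/X).
Non-identity morphisms: 27.
Total = 13 + 27 = 40

40


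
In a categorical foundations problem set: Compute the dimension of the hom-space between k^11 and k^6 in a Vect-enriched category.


In Vect-enriched categories, Hom(k^n, k^m) is the space of m x n matrices.
dim(Hom(k^11, k^6)) = 6 * 11 = 66

66


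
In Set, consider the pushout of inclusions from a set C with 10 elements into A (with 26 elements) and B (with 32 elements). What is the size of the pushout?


The pushout A +_C B identifies the images of C in A and B.
|A +_C B| = |A| + |B| - |C| (for injections).
= 26 + 32 - 10 = 48

48


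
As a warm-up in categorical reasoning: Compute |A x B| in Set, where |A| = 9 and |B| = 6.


In Set, the product A x B is the Cartesian product.
By the universal property, |A x B| = |A| * |B|.
|A x B| = 9 * 6 = 54

54


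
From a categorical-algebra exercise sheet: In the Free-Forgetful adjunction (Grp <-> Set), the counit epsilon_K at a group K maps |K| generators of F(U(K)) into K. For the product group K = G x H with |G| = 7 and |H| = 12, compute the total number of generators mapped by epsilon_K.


The counit epsilon_K: F(U(K)) -> K of the Free-Forgetful adjunction
maps |K| generators of F(U(K)) into K. For K = G x H (the product group),
|G x H| = |G| * |H|.
Total generators mapped = 7 * 12 = 84.

84


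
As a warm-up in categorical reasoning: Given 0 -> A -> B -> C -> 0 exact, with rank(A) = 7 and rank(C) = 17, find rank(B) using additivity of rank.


For a short exact sequence 0 -> A -> B -> C -> 0,
rank is additive: rank(B) = rank(A) + rank(C).
rank(B) = 7 + 17 = 24

24


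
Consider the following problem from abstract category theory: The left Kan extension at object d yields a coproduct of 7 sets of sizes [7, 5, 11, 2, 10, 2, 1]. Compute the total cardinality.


Pointwise, the left Kan extension (Lan_F H)(d) is the colimit, indexed
by the comma category (F downarrow d), of H composed with the
projection (F downarrow d) -> C. Here that colimit is given
as a coproduct (disjoint union) of sets, so its cardinality is the
sum of the sizes of the summands.
Coproduct of sets with sizes: 7 + 5 + 11 + 2 + 10 + 2 + 1
= 38

38


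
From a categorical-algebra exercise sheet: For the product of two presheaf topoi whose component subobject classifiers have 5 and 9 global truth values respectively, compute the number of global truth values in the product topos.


In a product of presheaf topoi E_1 x E_2, the subobject classifier
is Omega = Omega_1 x Omega_2 (componentwise), so
|Omega(top)| = |Omega_1(top_1)| * |Omega_2(top_2)|.
= 5 * 9 = 45.

45


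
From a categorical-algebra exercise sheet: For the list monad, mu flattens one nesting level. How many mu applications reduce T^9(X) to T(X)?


Each application of mu: T^2 -> T removes one layer of nesting.
Starting at depth 9 (i.e., T^9(X)), we need to reach T(X).
Number of mu applications = 9 - 1 = 8

8


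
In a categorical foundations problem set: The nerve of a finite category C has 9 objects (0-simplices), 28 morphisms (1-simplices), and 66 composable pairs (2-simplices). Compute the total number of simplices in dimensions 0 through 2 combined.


The 2-skeleton of the nerve N(C) consists of simplices in dimensions 0, 1, 2:
  |N(C)_0| = 9 (objects)
  |N(C)_1| = 28 (morphisms)
  |N(C)_2| = 66 (composable pairs)
Total = 9 + 28 + 66 = 103

103


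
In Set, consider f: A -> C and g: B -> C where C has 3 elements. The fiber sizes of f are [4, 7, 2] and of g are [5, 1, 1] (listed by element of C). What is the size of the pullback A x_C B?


The pullback A x_C B consists of pairs (a, b) with f(a) = g(b).
For each element c in C, the fiber product has |f^-1(c)| * |g^-1(c)| elements.
Summing over C: 4 * 5 + 7 * 1 + 2 * 1
= 20 + 7 + 2 = 29

29


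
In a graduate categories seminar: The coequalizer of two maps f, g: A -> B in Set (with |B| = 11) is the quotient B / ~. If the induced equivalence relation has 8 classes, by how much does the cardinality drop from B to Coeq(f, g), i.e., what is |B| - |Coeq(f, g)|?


The coequalizer Coeq(f, g) = B / ~ has one element per equivalence class.
|B| = 11, |Coeq(f, g)| = 8.
|B| - |Coeq(f, g)| = 11 - 8 = 3.

3


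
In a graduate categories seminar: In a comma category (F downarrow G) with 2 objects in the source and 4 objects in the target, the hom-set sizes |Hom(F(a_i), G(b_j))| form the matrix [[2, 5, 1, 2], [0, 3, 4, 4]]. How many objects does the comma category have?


Objects of (F downarrow G) are triples (a, b, h: F(a)->G(b)).
The count equals the sum of all entries in the hom-matrix.
sum(row 0) = 10
sum(row 1) = 11
Grand total = 21

21


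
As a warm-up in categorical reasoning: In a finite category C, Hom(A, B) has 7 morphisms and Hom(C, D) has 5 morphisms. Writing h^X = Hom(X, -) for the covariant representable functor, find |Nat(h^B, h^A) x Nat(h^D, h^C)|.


By the Yoneda lemma, Nat(h^B, h^A) is isomorphic to Hom(A, B),
so |Nat(h^B, h^A)| = |Hom(A, B)| and |Nat(h^D, h^C)| = |Hom(C, D)|.
|Hom(A, B)| = 7, |Hom(C, D)| = 5.
|Nat(h^B, h^A) x Nat(h^D, h^C)| = 7 * 5 = 35

35


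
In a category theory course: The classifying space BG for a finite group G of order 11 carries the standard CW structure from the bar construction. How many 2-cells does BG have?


In the bar-construction CW model of BG, the n-cells are indexed by
n-tuples [g_1|...|g_n] of non-identity elements of G (degenerate
simplices with some g_i = e do not contribute cells), so there are
(|G| - 1)^n n-cells.
For dim = 2 with |G| = 11:
cells = (11 - 1)^2 = 10^2 = 100

100


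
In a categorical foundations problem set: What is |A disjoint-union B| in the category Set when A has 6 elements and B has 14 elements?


In Set, the coproduct A + B is the disjoint union.
|A + B| = |A| + |B| = 6 + 14 = 20

20


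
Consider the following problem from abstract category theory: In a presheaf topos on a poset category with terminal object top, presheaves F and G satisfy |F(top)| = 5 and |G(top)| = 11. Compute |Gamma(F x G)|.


Global sections of a presheaf on a poset with terminal top satisfy
Gamma(H) ~ H(top). Presheaves admit pointwise products, so
(F x G)(top) = F(top) x G(top) (Cartesian product).
|Gamma(F x G)| = |F(top)| * |G(top)| = 5 * 11 = 55.

55


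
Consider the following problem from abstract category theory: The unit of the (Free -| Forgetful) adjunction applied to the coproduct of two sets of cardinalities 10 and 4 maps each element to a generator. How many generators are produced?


The unit eta_X: X -> U(F(X)) of the Free-Forgetful adjunction
maps each element of X to a generator of F(X). For X = S + T (disjoint
union in Set), |S + T| = |S| + |T|.
Total mappings = 10 + 4 = 14.

14


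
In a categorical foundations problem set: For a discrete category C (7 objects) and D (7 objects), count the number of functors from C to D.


A functor from a discrete category C to D is determined by
where each object maps. Each of the 7 objects of C can map
to any of the 7 objects of D independently.
Number of functors = 7^7 = 823543

823543


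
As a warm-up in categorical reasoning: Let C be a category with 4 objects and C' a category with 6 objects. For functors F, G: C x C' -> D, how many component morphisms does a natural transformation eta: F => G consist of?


A natural transformation eta: F => G assigns one component morphism per
object of the domain category.
The domain is the product category C x C', so
|Ob(C x C')| = |Ob(C)| * |Ob(C')| = 4 * 6 = 24.
Therefore eta has 24 component morphisms.

24


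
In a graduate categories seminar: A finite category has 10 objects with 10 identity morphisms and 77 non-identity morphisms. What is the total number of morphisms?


Each object has an identity morphism, giving 10 identities.
Adding the 77 non-identity morphisms:
Total = 10 + 77 = 87

87


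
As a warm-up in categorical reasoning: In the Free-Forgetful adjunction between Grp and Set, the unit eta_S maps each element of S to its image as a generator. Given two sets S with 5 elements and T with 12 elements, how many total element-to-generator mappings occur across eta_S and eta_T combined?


The unit eta_X: X -> U(F(X)) of the Free-Forgetful adjunction
maps each element of X to a generator of F(X). For X = S + T (disjoint
union in Set), |S + T| = |S| + |T|.
Total mappings = 5 + 12 = 17.

17


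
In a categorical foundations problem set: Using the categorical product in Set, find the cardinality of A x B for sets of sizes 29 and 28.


In Set, the product A x B is the Cartesian product.
By the universal property, |A x B| = |A| * |B|.
|A x B| = 29 * 28 = 812

812


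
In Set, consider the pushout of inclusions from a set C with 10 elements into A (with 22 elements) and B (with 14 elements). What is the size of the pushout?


The pushout A +_C B identifies the images of C in A and B.
|A +_C B| = |A| + |B| - |C| (for injections).
= 22 + 14 - 10 = 26

26


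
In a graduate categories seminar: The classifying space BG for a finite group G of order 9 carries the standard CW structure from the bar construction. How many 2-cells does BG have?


In the bar-construction CW model of BG, the n-cells are indexed by
n-tuples [g_1|...|g_n] of non-identity elements of G (degenerate
simplices with some g_i = e do not contribute cells), so there are
(|G| - 1)^n n-cells.
For dim = 2 with |G| = 9:
cells = (9 - 1)^2 = 8^2 = 64

64


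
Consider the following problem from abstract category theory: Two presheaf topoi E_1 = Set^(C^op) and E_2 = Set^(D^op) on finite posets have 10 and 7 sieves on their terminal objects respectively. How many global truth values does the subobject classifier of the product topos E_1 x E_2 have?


In a product of presheaf topoi E_1 x E_2, the subobject classifier
is Omega = Omega_1 x Omega_2 (componentwise), so
|Omega(top)| = |Omega_1(top_1)| * |Omega_2(top_2)|.
= 10 * 7 = 70.

70


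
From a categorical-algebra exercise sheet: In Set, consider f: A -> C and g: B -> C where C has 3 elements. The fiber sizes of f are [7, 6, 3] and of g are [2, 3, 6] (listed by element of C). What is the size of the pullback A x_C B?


The pullback A x_C B consists of pairs (a, b) with f(a) = g(b).
For each element c in C, the fiber product has |f^-1(c)| * |g^-1(c)| elements.
Summing over C: 7 * 2 + 6 * 3 + 3 * 6
= 14 + 18 + 18 = 50

50


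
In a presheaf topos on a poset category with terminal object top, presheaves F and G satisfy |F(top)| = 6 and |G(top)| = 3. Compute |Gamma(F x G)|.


Global sections of a presheaf on a poset with terminal top satisfy
Gamma(H) ~ H(top). Presheaves admit pointwise products, so
(F x G)(top) = F(top) x G(top) (Cartesian product).
|Gamma(F x G)| = |F(top)| * |G(top)| = 6 * 3 = 18.

18


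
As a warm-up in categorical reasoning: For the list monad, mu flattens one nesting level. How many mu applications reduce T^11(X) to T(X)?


Each application of mu: T^2 -> T removes one layer of nesting.
Starting at depth 11 (i.e., T^11(X)), we need to reach T(X).
Number of mu applications = 11 - 1 = 10

10


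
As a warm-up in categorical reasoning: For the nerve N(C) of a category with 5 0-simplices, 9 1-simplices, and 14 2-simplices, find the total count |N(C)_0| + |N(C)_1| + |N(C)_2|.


The 2-skeleton of the nerve N(C) consists of simplices in dimensions 0, 1, 2:
  |N(C)_0| = 5 (objects)
  |N(C)_1| = 9 (morphisms)
  |N(C)_2| = 14 (composable pairs)
Total = 5 + 9 + 14 = 28

28


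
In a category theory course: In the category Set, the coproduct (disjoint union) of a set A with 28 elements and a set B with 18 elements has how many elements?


In Set, the coproduct A + B is the disjoint union.
|A + B| = |A| + |B| = 28 + 18 = 46

46


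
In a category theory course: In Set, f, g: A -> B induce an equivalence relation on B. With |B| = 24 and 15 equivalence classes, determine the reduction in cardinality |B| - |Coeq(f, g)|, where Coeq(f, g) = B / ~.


The coequalizer Coeq(f, g) = B / ~ has one element per equivalence class.
|B| = 24, |Coeq(f, g)| = 15.
|B| - |Coeq(f, g)| = 24 - 15 = 9.

9


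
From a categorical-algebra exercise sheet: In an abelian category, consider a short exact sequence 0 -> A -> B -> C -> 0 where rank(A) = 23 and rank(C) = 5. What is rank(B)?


For a short exact sequence 0 -> A -> B -> C -> 0,
rank is additive: rank(B) = rank(A) + rank(C).
rank(B) = 23 + 5 = 28

28


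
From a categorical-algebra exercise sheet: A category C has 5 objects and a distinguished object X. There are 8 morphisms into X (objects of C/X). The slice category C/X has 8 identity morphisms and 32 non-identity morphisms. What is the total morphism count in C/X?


In the slice category C/X, objects are morphisms to X.
Identity morphisms: 8 (one per object of C/X).
Non-identity morphisms: 32.
Total = 8 + 32 = 40

40


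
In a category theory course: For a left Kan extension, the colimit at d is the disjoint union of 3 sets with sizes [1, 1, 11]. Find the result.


Pointwise, the left Kan extension (Lan_F H)(d) is the colimit, indexed
by the comma category (F downarrow d), of H composed with the
projection (F downarrow d) -> C. Here that colimit is given
as a coproduct (disjoint union) of sets, so its cardinality is the
sum of the sizes of the summands.
Coproduct of sets with sizes: 1 + 1 + 11
= 13

13


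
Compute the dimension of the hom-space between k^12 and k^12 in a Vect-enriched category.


In Vect-enriched categories, Hom(k^n, k^m) is the space of m x n matrices.
dim(Hom(k^12, k^12)) = 12 * 12 = 144

144


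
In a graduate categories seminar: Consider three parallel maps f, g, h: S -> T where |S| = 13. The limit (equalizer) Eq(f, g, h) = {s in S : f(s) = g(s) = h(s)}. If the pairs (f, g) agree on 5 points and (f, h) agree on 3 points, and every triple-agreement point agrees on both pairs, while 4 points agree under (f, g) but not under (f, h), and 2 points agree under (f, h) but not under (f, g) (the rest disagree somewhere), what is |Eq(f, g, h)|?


Eq(f, g, h) is the triple-agreement set: points in S where all three
maps take the same value. Using inclusion-exclusion on the pairwise data:
Pair (f, g) agrees on 5 points; pair (f, h) on 3 points.
Points agreeing under (f, g) but not (f, h) = 4; under (f, h) but not (f, g) = 2.
Triple-agreement = agreement-in-(f, g) minus points that agree under (f, g) but not (f, h):
|Eq(f, g, h)| = 5 - 4 = 1
(cross-check via (f, h): 3 - 2 = 1.)

1


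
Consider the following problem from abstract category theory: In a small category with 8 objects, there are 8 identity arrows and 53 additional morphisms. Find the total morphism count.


Each object has an identity morphism, giving 8 identities.
Adding the 53 non-identity morphisms:
Total = 8 + 53 = 61

61


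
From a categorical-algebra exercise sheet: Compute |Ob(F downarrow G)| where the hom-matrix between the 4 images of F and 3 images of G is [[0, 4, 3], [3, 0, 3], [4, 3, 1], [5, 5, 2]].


Objects of (F downarrow G) are triples (a, b, h: F(a)->G(b)).
The count equals the sum of all entries in the hom-matrix.
sum(row 0) = 7
sum(row 1) = 6
sum(row 2) = 8
sum(row 3) = 12
Grand total = 33

33


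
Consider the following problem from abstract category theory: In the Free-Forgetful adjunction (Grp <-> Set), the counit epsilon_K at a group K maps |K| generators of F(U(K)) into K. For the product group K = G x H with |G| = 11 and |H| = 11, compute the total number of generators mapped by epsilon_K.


The counit epsilon_K: F(U(K)) -> K of the Free-Forgetful adjunction
maps |K| generators of F(U(K)) into K. For K = G x H (the product group),
|G x H| = |G| * |H|.
Total generators mapped = 11 * 11 = 121.

121


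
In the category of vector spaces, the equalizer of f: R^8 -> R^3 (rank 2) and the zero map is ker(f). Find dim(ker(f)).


The equalizer of f and the zero map is ker(f).
By the rank-nullity theorem: dim(ker(f)) = dim(domain) - rank(f).
dim(ker(f)) = 8 - 2 = 6

6


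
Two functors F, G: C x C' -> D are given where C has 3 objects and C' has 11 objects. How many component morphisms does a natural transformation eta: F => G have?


A natural transformation eta: F => G assigns one component morphism per
object of the domain category.
The domain is the product category C x C', so
|Ob(C x C')| = |Ob(C)| * |Ob(C')| = 3 * 11 = 33.
Therefore eta has 33 component morphisms.

33


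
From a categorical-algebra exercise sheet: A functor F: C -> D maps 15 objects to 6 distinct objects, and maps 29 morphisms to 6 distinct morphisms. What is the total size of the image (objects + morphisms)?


The image of F consists of distinct objects and distinct morphisms.
|Im(F)| on objects = 6
|Im(F)| on morphisms = 6
Total image cardinality = 6 + 6 = 12

12


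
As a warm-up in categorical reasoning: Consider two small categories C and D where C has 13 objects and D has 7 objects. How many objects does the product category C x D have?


The product category C x D has objects that are pairs (c, d).
Number of pairs = |Ob(C)| * |Ob(D)| = 13 * 7 = 91

91


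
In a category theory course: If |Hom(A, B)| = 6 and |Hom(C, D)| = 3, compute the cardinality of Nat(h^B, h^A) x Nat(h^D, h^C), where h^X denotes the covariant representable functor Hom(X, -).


By the Yoneda lemma, Nat(h^B, h^A) is isomorphic to Hom(A, B),
so |Nat(h^B, h^A)| = |Hom(A, B)| and |Nat(h^D, h^C)| = |Hom(C, D)|.
|Hom(A, B)| = 6, |Hom(C, D)| = 3.
|Nat(h^B, h^A) x Nat(h^D, h^C)| = 6 * 3 = 18

18


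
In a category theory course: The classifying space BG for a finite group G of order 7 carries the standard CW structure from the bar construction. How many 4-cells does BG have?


In the bar-construction CW model of BG, the n-cells are indexed by
n-tuples [g_1|...|g_n] of non-identity elements of G (degenerate
simplices with some g_i = e do not contribute cells), so there are
(|G| - 1)^n n-cells.
For dim = 4 with |G| = 7:
cells = (7 - 1)^4 = 6^4 = 1296

1296


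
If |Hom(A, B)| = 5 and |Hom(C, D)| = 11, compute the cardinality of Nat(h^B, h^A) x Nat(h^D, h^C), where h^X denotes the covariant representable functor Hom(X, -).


By the Yoneda lemma, Nat(h^B, h^A) is isomorphic to Hom(A, B),
so |Nat(h^B, h^A)| = |Hom(A, B)| and |Nat(h^D, h^C)| = |Hom(C, D)|.
|Hom(A, B)| = 5, |Hom(C, D)| = 11.
|Nat(h^B, h^A) x Nat(h^D, h^C)| = 5 * 11 = 55

55


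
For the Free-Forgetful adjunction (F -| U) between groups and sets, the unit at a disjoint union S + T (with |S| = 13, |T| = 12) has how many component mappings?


The unit eta_X: X -> U(F(X)) of the Free-Forgetful adjunction
maps each element of X to a generator of F(X). For X = S + T (disjoint
union in Set), |S + T| = |S| + |T|.
Total mappings = 13 + 12 = 25.

25


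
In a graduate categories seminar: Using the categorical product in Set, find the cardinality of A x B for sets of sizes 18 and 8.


In Set, the product A x B is the Cartesian product.
By the universal property, |A x B| = |A| * |B|.
|A x B| = 18 * 8 = 144

144


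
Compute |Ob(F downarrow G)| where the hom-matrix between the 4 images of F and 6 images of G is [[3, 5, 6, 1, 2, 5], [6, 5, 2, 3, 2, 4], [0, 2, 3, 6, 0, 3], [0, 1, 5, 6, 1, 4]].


Objects of (F downarrow G) are triples (a, b, h: F(a)->G(b)).
The count equals the sum of all entries in the hom-matrix.
sum(row 0) = 22
sum(row 1) = 22
sum(row 2) = 14
sum(row 3) = 17
Grand total = 75

75


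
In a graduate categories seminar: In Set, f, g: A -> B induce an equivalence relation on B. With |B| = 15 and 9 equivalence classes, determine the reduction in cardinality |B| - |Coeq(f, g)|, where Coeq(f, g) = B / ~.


The coequalizer Coeq(f, g) = B / ~ has one element per equivalence class.
|B| = 15, |Coeq(f, g)| = 9.
|B| - |Coeq(f, g)| = 15 - 9 = 6.

6


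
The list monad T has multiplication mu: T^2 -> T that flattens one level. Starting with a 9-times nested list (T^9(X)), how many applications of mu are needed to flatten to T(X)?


Each application of mu: T^2 -> T removes one layer of nesting.
Starting at depth 9 (i.e., T^9(X)), we need to reach T(X).
Number of mu applications = 9 - 1 = 8

8


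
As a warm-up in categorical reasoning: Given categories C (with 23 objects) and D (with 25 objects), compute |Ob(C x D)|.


The product category C x D has objects that are pairs (c, d).
Number of pairs = |Ob(C)| * |Ob(D)| = 23 * 25 = 575

575


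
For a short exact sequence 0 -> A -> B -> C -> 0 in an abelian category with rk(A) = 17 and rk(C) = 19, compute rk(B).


For a short exact sequence 0 -> A -> B -> C -> 0,
rank is additive: rank(B) = rank(A) + rank(C).
rank(B) = 17 + 19 = 36

36


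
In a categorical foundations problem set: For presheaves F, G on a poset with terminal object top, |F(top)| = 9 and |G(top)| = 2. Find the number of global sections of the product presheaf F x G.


Global sections of a presheaf on a poset with terminal top satisfy
Gamma(H) ~ H(top). Presheaves admit pointwise products, so
(F x G)(top) = F(top) x G(top) (Cartesian product).
|Gamma(F x G)| = |F(top)| * |G(top)| = 9 * 2 = 18.

18


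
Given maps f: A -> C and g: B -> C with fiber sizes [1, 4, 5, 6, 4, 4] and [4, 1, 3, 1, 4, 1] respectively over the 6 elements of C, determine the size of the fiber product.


The pullback A x_C B consists of pairs (a, b) with f(a) = g(b).
For each element c in C, the fiber product has |f^-1(c)| * |g^-1(c)| elements.
Summing over C: 1 * 4 + 4 * 1 + 5 * 3 + 6 * 1 + 4 * 4 + 4 * 1
= 4 + 4 + 15 + 6 + 16 + 4 = 49

49


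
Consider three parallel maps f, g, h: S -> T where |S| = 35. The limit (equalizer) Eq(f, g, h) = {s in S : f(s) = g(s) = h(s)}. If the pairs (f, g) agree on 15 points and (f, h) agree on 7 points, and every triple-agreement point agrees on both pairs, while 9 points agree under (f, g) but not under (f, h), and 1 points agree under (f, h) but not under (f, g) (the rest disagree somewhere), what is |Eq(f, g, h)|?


Eq(f, g, h) is the triple-agreement set: points in S where all three
maps take the same value. Using inclusion-exclusion on the pairwise data:
Pair (f, g) agrees on 15 points; pair (f, h) on 7 points.
Points agreeing under (f, g) but not (f, h) = 9; under (f, h) but not (f, g) = 1.
Triple-agreement = agreement-in-(f, g) minus points that agree under (f, g) but not (f, h):
|Eq(f, g, h)| = 15 - 9 = 6
(cross-check via (f, h): 7 - 1 = 6.)

6


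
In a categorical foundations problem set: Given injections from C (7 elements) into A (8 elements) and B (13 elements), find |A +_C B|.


The pushout A +_C B identifies the images of C in A and B.
|A +_C B| = |A| + |B| - |C| (for injections).
= 8 + 13 - 7 = 14

14


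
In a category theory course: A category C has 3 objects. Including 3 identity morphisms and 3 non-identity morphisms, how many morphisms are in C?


Each object has an identity morphism, giving 3 identities.
Adding the 3 non-identity morphisms:
Total = 3 + 3 = 6

6


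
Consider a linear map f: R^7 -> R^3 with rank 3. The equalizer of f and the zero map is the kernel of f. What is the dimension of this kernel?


The equalizer of f and the zero map is ker(f).
By the rank-nullity theorem: dim(ker(f)) = dim(domain) - rank(f).
dim(ker(f)) = 7 - 3 = 4

4


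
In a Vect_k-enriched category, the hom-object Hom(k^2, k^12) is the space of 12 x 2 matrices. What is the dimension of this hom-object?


In Vect-enriched categories, Hom(k^n, k^m) is the space of m x n matrices.
dim(Hom(k^2, k^12)) = 12 * 2 = 24

24


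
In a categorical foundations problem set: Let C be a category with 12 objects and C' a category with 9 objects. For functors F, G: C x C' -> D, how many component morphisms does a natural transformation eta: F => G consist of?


A natural transformation eta: F => G assigns one component morphism per
object of the domain category.
The domain is the product category C x C', so
|Ob(C x C')| = |Ob(C)| * |Ob(C')| = 12 * 9 = 108.
Therefore eta has 108 component morphisms.

108


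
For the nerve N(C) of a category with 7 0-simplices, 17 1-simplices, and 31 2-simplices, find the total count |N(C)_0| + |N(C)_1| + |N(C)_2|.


The 2-skeleton of the nerve N(C) consists of simplices in dimensions 0, 1, 2:
  |N(C)_0| = 7 (objects)
  |N(C)_1| = 17 (morphisms)
  |N(C)_2| = 31 (composable pairs)
Total = 7 + 17 + 31 = 55

55


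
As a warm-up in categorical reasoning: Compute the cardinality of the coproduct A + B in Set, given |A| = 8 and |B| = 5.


In Set, the coproduct A + B is the disjoint union.
|A + B| = |A| + |B| = 8 + 5 = 13

13


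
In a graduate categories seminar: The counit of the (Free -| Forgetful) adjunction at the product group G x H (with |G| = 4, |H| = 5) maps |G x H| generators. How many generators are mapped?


The counit epsilon_K: F(U(K)) -> K of the Free-Forgetful adjunction
maps |K| generators of F(U(K)) into K. For K = G x H (the product group),
|G x H| = |G| * |H|.
Total generators mapped = 4 * 5 = 20.

20


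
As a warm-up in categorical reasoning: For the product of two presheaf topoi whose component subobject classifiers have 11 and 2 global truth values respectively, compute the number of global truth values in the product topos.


In a product of presheaf topoi E_1 x E_2, the subobject classifier
is Omega = Omega_1 x Omega_2 (componentwise), so
|Omega(top)| = |Omega_1(top_1)| * |Omega_2(top_2)|.
= 11 * 2 = 22.

22


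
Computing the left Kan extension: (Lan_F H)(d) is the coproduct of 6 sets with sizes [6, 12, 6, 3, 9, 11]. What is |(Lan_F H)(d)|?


Pointwise, the left Kan extension (Lan_F H)(d) is the colimit, indexed
by the comma category (F downarrow d), of H composed with the
projection (F downarrow d) -> C. Here that colimit is given
as a coproduct (disjoint union) of sets, so its cardinality is the
sum of the sizes of the summands.
Coproduct of sets with sizes: 6 + 12 + 6 + 3 + 9 + 11
= 47

47


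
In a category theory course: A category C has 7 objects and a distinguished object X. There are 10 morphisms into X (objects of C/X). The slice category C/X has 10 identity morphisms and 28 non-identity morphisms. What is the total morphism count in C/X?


In the slice category C/X, objects are morphisms to X.
Identity morphisms: 10 (one per object of C/X).
Non-identity morphisms: 28.
Total = 10 + 28 = 38

38


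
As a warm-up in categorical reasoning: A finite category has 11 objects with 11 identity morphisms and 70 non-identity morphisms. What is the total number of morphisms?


Each object has an identity morphism, giving 11 identities.
Adding the 70 non-identity morphisms:
Total = 11 + 70 = 81

81


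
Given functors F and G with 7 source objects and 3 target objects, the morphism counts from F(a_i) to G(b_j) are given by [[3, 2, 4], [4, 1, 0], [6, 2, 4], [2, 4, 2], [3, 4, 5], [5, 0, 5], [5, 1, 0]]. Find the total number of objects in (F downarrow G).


Objects of (F downarrow G) are triples (a, b, h: F(a)->G(b)).
The count equals the sum of all entries in the hom-matrix.
sum(row 0) = 9
sum(row 1) = 5
sum(row 2) = 12
sum(row 3) = 8
sum(row 4) = 12
sum(row 5) = 10
sum(row 6) = 6
Grand total = 62

62


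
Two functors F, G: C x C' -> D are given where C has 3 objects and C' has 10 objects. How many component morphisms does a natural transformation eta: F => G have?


A natural transformation eta: F => G assigns one component morphism per
object of the domain category.
The domain is the product category C x C', so
|Ob(C x C')| = |Ob(C)| * |Ob(C')| = 3 * 10 = 30.
Therefore eta has 30 component morphisms.

30


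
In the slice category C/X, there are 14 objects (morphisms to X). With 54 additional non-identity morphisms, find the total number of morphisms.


In the slice category C/X, objects are morphisms to X.
Identity morphisms: 14 (one per object of C/X).
Non-identity morphisms: 54.
Total = 14 + 54 = 68

68


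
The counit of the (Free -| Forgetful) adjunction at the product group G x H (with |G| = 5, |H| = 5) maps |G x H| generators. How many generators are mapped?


The counit epsilon_K: F(U(K)) -> K of the Free-Forgetful adjunction
maps |K| generators of F(U(K)) into K. For K = G x H (the product group),
|G x H| = |G| * |H|.
Total generators mapped = 5 * 5 = 25.

25


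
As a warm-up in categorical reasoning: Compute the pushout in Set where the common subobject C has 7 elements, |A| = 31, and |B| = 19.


The pushout A +_C B identifies the images of C in A and B.
|A +_C B| = |A| + |B| - |C| (for injections).
= 31 + 19 - 7 = 43

43


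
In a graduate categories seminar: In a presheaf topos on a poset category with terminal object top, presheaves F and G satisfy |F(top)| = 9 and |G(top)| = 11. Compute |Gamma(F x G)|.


Global sections of a presheaf on a poset with terminal top satisfy
Gamma(H) ~ H(top). Presheaves admit pointwise products, so
(F x G)(top) = F(top) x G(top) (Cartesian product).
|Gamma(F x G)| = |F(top)| * |G(top)| = 9 * 11 = 99.

99


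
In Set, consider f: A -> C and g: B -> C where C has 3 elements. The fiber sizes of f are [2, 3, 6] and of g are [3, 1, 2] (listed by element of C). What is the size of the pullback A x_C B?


The pullback A x_C B consists of pairs (a, b) with f(a) = g(b).
For each element c in C, the fiber product has |f^-1(c)| * |g^-1(c)| elements.
Summing over C: 2 * 3 + 3 * 1 + 6 * 2
= 6 + 3 + 12 = 21

21


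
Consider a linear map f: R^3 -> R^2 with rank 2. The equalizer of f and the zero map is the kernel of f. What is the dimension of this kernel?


The equalizer of f and the zero map is ker(f).
By the rank-nullity theorem: dim(ker(f)) = dim(domain) - rank(f).
dim(ker(f)) = 3 - 2 = 1

1


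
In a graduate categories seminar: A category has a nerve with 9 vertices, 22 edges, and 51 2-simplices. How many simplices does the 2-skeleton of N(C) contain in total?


The 2-skeleton of the nerve N(C) consists of simplices in dimensions 0, 1, 2:
  |N(C)_0| = 9 (objects)
  |N(C)_1| = 22 (morphisms)
  |N(C)_2| = 51 (composable pairs)
Total = 9 + 22 + 51 = 82

82


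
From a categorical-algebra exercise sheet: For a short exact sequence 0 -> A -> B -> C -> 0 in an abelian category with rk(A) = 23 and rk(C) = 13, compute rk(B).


For a short exact sequence 0 -> A -> B -> C -> 0,
rank is additive: rank(B) = rank(A) + rank(C).
rank(B) = 23 + 13 = 36

36


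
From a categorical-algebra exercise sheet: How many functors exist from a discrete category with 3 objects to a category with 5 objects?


A functor from a discrete category C to D is determined by
where each object maps. Each of the 3 objects of C can map
to any of the 5 objects of D independently.
Number of functors = 5^3 = 125

125


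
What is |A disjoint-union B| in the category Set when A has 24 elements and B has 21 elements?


In Set, the coproduct A + B is the disjoint union.
|A + B| = |A| + |B| = 24 + 21 = 45

45


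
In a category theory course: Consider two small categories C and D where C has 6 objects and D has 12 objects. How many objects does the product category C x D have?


The product category C x D has objects that are pairs (c, d).
Number of pairs = |Ob(C)| * |Ob(D)| = 6 * 12 = 72

72


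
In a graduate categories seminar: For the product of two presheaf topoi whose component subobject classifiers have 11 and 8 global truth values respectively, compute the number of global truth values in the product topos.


In a product of presheaf topoi E_1 x E_2, the subobject classifier
is Omega = Omega_1 x Omega_2 (componentwise), so
|Omega(top)| = |Omega_1(top_1)| * |Omega_2(top_2)|.
= 11 * 8 = 88.

88


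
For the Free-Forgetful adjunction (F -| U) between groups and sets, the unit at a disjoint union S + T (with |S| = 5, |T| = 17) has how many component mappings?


The unit eta_X: X -> U(F(X)) of the Free-Forgetful adjunction
maps each element of X to a generator of F(X). For X = S + T (disjoint
union in Set), |S + T| = |S| + |T|.
Total mappings = 5 + 17 = 22.

22


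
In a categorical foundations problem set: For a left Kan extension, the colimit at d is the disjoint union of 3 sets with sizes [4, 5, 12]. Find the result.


Pointwise, the left Kan extension (Lan_F H)(d) is the colimit, indexed
by the comma category (F downarrow d), of H composed with the
projection (F downarrow d) -> C. Here that colimit is given
as a coproduct (disjoint union) of sets, so its cardinality is the
sum of the sizes of the summands.
Coproduct of sets with sizes: 4 + 5 + 12
= 21

21
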